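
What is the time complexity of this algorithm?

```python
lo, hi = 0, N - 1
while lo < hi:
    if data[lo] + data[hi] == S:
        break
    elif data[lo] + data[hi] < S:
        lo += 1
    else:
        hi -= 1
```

Time complexity: O(n).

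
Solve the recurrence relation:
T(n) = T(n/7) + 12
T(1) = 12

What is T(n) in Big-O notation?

Each step divides n by 7 and adds 12. After log_7(n) steps, T(n) = O(log n).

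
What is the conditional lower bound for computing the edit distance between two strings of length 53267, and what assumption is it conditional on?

Under SETH (the Strong Exponential Time Hypothesis), edit distance on length-53267 strings cannot be computed in O(n^(2-epsilon)) time for any epsilon > 0 (Backurs-Indyk). The reduction is from CNF-SAT via the orthogonal vectors problem.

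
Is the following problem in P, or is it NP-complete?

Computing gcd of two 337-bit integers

This problem is in P: the Euclidean algorithm runs in polynomial time in the bit-length.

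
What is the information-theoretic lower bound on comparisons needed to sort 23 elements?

There are 23! = 25852016738884976640000 possible orderings. Each comparison gives 1 bit. We need at least ceil(log_2(25852016738884976640000)) = 75 comparisons.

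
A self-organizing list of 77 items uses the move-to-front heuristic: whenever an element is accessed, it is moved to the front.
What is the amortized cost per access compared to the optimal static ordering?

With potential Phi = number of inversions between the MTF list and the optimal static list (at most C(77,2)), each access has amortized cost at most 2 * (cost under optimal static ordering). This is the move-to-front 2-competitiveness result.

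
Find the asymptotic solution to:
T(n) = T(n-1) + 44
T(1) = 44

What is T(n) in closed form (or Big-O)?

Unrolling: T(n) = T(n-1) + 44 = T(n-2) + 2*44 = ... = T(1) + (n-1)*44 = 44 + (n-1)*44 = 44n.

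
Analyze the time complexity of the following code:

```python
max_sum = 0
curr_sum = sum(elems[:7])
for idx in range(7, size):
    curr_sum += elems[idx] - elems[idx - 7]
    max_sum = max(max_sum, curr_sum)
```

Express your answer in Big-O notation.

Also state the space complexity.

Time complexity: O(n).
Space complexity: O(1).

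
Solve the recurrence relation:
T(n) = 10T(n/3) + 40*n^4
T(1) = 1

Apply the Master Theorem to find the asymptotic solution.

a=10, b=3, f(n)=40*n^4. log_3(10) = 2.096 < 4. Case 3: T(n) = O(n^4).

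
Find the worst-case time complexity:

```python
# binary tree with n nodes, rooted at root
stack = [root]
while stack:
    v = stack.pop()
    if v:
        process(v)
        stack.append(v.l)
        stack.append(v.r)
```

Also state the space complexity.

Time complexity: O(n).
Space complexity: O(n).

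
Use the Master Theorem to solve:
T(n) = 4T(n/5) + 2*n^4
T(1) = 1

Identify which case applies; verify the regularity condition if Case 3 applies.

a=4, b=5, f(n)=2*n^4.
log_5(4) = 0.8614 < 4.
f(n) = Omega(n^(0.8614+epsilon)) for some epsilon > 0, so Case 3 is the candidate.
Regularity: a*f(n/b) = 4*2*(n/5)^4 = (4/625)*2*n^4 <= c*f(n) with c = 4/625 < 1. Satisfied.
Case 3: T(n) = Theta(n^4).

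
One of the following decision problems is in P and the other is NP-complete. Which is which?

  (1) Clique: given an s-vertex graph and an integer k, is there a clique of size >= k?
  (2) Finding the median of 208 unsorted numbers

(1) is NP-complete: complement of Independent Set / Vertex Cover (with k part of the input).
(2) is P: linear-time selection (median-of-medians) runs in O(n).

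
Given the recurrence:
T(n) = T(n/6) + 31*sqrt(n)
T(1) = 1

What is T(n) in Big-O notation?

Each level contributes sqrt(n/6^k). Geometric series with ratio 1/sqrt(6) < 1 sums to O(sqrt(n)).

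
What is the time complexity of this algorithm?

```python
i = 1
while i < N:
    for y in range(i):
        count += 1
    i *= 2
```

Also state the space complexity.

Time complexity: O(n).
Space complexity: O(1).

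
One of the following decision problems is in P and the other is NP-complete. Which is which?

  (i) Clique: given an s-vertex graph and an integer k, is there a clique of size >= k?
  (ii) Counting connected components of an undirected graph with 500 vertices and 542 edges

(i) is NP-complete: complement of Independent Set / Vertex Cover (with k part of the input).
(ii) is P: BFS/DFS visits each vertex and edge once: O(V+E).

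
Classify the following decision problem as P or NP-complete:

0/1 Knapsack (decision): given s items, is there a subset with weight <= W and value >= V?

This problem is NP-complete: reduces from Subset Sum.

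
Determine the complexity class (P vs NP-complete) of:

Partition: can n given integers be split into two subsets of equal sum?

This problem is NP-complete: Subset Sum reduces to it (one of Karp's 21 NP-complete problems).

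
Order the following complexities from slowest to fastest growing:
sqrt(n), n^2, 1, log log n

Ordered by growth rate: 1 < log log n < sqrt(n) < n^2.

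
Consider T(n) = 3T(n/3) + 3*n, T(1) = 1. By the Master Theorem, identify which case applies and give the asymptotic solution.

a=3, b=3, f(n)=3*n.
log_3(3) = 1, so n^(log_b(a)) = n.
f(n) = Theta(n), so Case 2 applies.
T(n) = Theta(n log n).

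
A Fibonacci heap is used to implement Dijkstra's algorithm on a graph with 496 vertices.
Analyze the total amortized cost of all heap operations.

Dijkstra performs 496 insert, 496 extract-min, and at most E decrease-key operations. With Fibonacci heap: insert O(1) amortized, extract-min O(log n) amortized, decrease-key O(1) amortized. Total with n = 496: O(n * 1 + n * log n + E * 1) = O(n log n + E).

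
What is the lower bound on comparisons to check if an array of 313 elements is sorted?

To verify 313 elements are sorted, we must compare each consecutive pair. Skipping any pair allows an adversary to swap them. Therefore 312 comparisons are necessary and sufficient.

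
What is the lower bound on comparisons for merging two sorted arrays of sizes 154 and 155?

Adversary argument: with sizes 154 and 155 (differing by at most 1), interleave the two arrays so that every consecutive pair in the output comes from different inputs. Then each of the 308 adjacent output pairs must be directly compared, or the algorithm cannot determine their relative order. So 308 comparisons are necessary; standard merge achieves this.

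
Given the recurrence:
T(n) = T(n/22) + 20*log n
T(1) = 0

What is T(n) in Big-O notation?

Each of the log_22(n) levels adds O(log n). T(n) = O(log^2 n).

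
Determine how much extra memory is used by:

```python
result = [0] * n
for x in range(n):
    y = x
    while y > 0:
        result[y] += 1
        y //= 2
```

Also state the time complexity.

Space complexity: O(n).
Auxiliary storage grows linearly with the input size n in the worst case.
Time complexity: O(n log n).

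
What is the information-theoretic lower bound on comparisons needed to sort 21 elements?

There are 21! = 51090942171709440000 possible orderings. Each comparison gives 1 bit. We need at least ceil(log_2(51090942171709440000)) = 66 comparisons.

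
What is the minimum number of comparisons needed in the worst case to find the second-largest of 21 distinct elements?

Lower bound: finding the max needs 21-1 comparisons. By the adversary weight-doubling argument, the max must personally win >= ceil(log_2(21)) = 5 comparisons; the 2nd-largest is among those 5 losers, needing 5-1 more comparisons. Total >= 21-1 + 5-1 = 24. A balanced knockout tournament achieves this.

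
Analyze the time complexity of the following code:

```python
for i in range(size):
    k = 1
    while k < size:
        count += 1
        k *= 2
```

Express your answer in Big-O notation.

Time complexity: O(n log n).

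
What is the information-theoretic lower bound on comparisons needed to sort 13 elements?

There are 13! = 6227020800 possible orderings. Each comparison gives 1 bit. We need at least ceil(log_2(6227020800)) = 33 comparisons.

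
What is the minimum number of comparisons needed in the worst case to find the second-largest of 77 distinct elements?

Lower bound: finding the max needs 77-1 comparisons. By the adversary weight-doubling argument, the max must personally win >= ceil(log_2(77)) = 7 comparisons; the 2nd-largest is among those 7 losers, needing 7-1 more comparisons. Total >= 77-1 + 7-1 = 82. A balanced knockout tournament achieves this.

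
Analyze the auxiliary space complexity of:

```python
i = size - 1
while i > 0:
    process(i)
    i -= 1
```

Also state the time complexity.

Space complexity: O(1).
Only a constant amount of auxiliary storage is used; nothing grows with n.
Time complexity: O(n).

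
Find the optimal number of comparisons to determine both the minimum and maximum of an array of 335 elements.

Naive approach: 668 comparisons (334 for max + 334 for min).
Optimal: Compare elements in pairs first (floor(n/2) = 167 comparisons), then find max among winners and min among losers (167 comparisons each).
Total: ceil(3n/2) - 2 = 501 comparisons. An adversary argument shows this is also a lower bound.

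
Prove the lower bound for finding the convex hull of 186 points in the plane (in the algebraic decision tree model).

Reduction from sorting: given 186 numbers x_1,...,x_{186}, map x_i to the point (x_i, x_i^2) on the parabola y = x^2. All points are on the convex hull, and walking the hull gives them in sorted x-order. Since sorting requires Omega(n log n), so does planar convex hull.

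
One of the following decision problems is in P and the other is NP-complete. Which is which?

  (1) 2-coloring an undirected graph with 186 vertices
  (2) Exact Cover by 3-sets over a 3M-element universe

(1) is P: 2-coloring is bipartiteness testing via BFS, O(V+E).
(2) is NP-complete: one of Karp's 21 NP-complete problems.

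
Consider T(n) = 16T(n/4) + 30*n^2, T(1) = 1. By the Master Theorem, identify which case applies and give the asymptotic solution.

a=16, b=4, f(n)=30*n^2.
log_4(16) = 2, so n^(log_b(a)) = n^2.
f(n) = Theta(n^2), so Case 2 applies.
T(n) = Theta(n^2 log n).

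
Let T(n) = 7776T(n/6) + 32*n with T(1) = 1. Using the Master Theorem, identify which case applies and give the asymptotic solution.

a=7776, b=6, f(n)=32*n.
log_6(7776) = 5 > 1.
Since f(n) = O(n^1) is polynomially smaller than n^5, Case 1 applies.
T(n) = Theta(n^5).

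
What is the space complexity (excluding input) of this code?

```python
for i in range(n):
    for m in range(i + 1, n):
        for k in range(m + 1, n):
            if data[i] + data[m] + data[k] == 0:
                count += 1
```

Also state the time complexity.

Space complexity: O(1).
Only a constant amount of auxiliary storage is used; nothing grows with n.
Time complexity: O(n^3).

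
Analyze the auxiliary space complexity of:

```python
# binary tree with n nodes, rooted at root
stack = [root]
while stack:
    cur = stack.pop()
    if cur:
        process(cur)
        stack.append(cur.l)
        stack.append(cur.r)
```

Space complexity: O(n).
Auxiliary storage grows linearly with the input size n in the worst case.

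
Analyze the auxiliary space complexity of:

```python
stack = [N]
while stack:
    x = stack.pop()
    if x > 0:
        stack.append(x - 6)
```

Space complexity: O(1).
Only a constant amount of auxiliary storage is used; nothing grows with n.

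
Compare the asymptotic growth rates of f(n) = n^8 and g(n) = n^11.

g(n) = n^11 grows faster: n^11/n^8 = n^3 -> infinity.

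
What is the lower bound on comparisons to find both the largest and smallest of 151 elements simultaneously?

Pair elements first (floor(151/2) comparisons), then find max among winners and min among losers. Total: ceil(3*151/2) - 2 = 225 comparisons.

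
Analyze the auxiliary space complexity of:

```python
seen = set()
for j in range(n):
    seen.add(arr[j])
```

Space complexity: O(n).
Auxiliary storage grows linearly with the input size n in the worst case.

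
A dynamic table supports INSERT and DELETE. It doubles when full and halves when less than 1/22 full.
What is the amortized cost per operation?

Using potential function Phi = |2*num_items - table_size| when load > 1/2, and Phi = table_size/2 - num_items otherwise. The gap of 1/22 vs 1/2 for shrinking prevents thrashing. Both insert and delete have O(1) amortized cost.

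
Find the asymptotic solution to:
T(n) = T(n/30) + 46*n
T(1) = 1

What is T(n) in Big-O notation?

Geometric series: 46*n*(1 + 1/30 + 1/30^2 + ...) = O(n). T(n) = O(n).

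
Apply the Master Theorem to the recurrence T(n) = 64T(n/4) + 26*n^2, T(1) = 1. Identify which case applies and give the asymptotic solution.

a=64, b=4, f(n)=26*n^2.
log_4(64) = 3 > 2.
Since f(n) = O(n^2) is polynomially smaller than n^3, Case 1 applies.
T(n) = Theta(n^3).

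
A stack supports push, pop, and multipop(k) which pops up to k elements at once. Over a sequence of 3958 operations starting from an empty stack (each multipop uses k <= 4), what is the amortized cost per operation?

Each element is pushed exactly once and popped at most once (whether by pop or as part of a multipop). So the total number of individual pops over the whole sequence is at most the number of pushes, which is at most 3958. Total work <= 2 * 3958, hence O(1) amortized per operation.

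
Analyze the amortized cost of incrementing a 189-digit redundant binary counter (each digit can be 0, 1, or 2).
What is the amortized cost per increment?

A redundant counter on 189 digits allows digit values 0, 1, 2. Increment adds 1 to the least significant digit and carries any 2 to a 0 plus +1 on the next digit. With potential Phi = (number of 2-digits), each increment does O(1) actual work plus a chain of carries, each of which decreases Phi by 1. Amortized O(1).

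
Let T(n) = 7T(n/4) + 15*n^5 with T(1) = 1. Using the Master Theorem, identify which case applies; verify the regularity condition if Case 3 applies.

a=7, b=4, f(n)=15*n^5.
log_4(7) = 1.404 < 5.
f(n) = Omega(n^(1.404+epsilon)) for some epsilon > 0, so Case 3 is the candidate.
Regularity: a*f(n/b) = 7*15*(n/4)^5 = (7/1024)*15*n^5 <= c*f(n) with c = 7/1024 < 1. Satisfied.
Case 3: T(n) = Theta(n^5).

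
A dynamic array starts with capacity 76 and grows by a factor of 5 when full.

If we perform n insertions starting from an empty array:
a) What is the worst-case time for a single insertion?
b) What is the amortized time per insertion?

(a) Worst-case single insertion: O(n) -- when the array is full at capacity c, the resize copies all c elements, and c can be Theta(n).
(b) Resizes happen at sizes 76, 380, 1900, ... Total copy cost for n insertions: 76 + 380 + ... = O(n) (geometric series with ratio 1/5). Amortized cost per insertion: O(n)/n = O(1).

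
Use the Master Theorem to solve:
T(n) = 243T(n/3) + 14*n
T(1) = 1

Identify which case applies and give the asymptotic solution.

a=243, b=3, f(n)=14*n.
log_3(243) = 5 > 1.
Since f(n) = O(n^1) is polynomially smaller than n^5, Case 1 applies.
T(n) = Theta(n^5).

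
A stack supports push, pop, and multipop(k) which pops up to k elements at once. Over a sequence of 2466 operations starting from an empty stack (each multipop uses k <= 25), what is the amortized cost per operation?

Each element is pushed exactly once and popped at most once (whether by pop or as part of a multipop). So the total number of individual pops over the whole sequence is at most the number of pushes, which is at most 2466. Total work <= 2 * 2466, hence O(1) amortized per operation.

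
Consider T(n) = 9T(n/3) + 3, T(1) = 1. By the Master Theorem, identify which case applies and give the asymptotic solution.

a=9, b=3, f(n)=3.
log_3(9) = 2 > 0.
Since f(n) = O(n^0) is polynomially smaller than n^2, Case 1 applies.
T(n) = Theta(n^2).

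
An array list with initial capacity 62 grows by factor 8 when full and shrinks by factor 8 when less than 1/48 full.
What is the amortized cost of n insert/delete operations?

Using potential function Phi = |8*size - capacity|. Resizing costs are offset by potential release. Amortized O(1) per operation.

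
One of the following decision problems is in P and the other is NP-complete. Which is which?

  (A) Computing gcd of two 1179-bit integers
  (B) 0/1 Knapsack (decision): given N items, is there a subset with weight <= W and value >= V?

(A) is P: the Euclidean algorithm runs in polynomial time in the bit-length.
(B) is NP-complete: reduces from Subset Sum.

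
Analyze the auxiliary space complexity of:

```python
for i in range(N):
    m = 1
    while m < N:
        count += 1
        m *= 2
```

Space complexity: O(1).
Only a constant amount of auxiliary storage is used; nothing grows with n.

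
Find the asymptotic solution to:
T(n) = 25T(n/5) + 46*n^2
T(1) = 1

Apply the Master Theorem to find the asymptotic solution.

a=25, b=5, f(n)=46*n^2. log_5(25) = 2. Case 2: T(n) = O(n^2 log n).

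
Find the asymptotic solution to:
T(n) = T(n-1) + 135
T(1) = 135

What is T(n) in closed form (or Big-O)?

Unrolling: T(n) = T(n-1) + 135 = T(n-2) + 2*135 = ... = T(1) + (n-1)*135 = 135 + (n-1)*135 = 135n.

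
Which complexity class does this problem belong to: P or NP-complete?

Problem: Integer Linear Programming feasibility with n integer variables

This problem is NP-complete: ILP feasibility is NP-complete (LP relaxation is in P).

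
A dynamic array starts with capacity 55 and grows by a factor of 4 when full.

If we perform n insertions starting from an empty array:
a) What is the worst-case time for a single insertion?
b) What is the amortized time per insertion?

(a) Worst-case single insertion: O(n) -- when the array is full at capacity c, the resize copies all c elements, and c can be Theta(n).
(b) Resizes happen at sizes 55, 220, 880, ... Total copy cost for n insertions: 55 + 220 + ... = O(n) (geometric series with ratio 1/4). Amortized cost per insertion: O(n)/n = O(1).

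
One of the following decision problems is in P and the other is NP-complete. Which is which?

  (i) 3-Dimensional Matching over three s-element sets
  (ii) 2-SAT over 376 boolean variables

(i) is NP-complete: one of Karp's 21 NP-complete problems.
(ii) is P: 2-SAT is solvable in linear time via implication-graph SCCs.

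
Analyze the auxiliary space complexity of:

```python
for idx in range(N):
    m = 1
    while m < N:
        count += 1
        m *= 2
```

Space complexity: O(1).
Only a constant amount of auxiliary storage is used; nothing grows with n.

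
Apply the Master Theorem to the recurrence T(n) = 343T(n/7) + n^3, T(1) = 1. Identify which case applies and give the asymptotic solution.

a=343, b=7, f(n)=n^3.
log_7(343) = 3, so n^(log_b(a)) = n^3.
f(n) = Theta(n^3), so Case 2 applies.
T(n) = Theta(n^3 log n).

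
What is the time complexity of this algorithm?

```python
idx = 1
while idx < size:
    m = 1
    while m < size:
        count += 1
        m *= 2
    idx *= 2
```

Time complexity: O(log^2 n).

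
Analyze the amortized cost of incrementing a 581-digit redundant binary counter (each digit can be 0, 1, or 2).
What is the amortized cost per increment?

A redundant counter on 581 digits allows digit values 0, 1, 2. Increment adds 1 to the least significant digit and carries any 2 to a 0 plus +1 on the next digit. With potential Phi = (number of 2-digits), each increment does O(1) actual work plus a chain of carries, each of which decreases Phi by 1. Amortized O(1).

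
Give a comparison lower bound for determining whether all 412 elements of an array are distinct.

In the algebraic decision-tree model, the YES region for element distinctness on 412 elements has 412! connected components (one per ordering). Ben-Or's theorem then gives a lower bound of Omega(log(n!)) = Omega(n log n).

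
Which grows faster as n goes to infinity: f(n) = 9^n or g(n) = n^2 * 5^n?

f(n) = 9^n grows faster: 9^n / (n^2 5^n) = (9/5)^n / n^2 -> infinity since 9/5 > 1.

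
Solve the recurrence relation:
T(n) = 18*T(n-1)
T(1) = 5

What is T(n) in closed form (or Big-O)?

Each step multiplies by 18. T(n) = T(1)*18^(n-1) = 5*18^(n-1).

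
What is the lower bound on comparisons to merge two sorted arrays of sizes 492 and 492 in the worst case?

Adversary: with |492 - 492| <= 1 the inputs can be fully interleaved so that every adjacent pair in the merged output comes from different arrays. Then each of the 983 adjacent pairs must be directly compared, or the algorithm cannot determine their relative order. Standard merge meets this bound.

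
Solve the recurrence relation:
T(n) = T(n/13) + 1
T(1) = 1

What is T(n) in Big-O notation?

Each step divides n by 13 and adds 1. After log_13(n) steps, T(n) = O(log n).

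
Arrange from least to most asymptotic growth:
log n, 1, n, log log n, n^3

Ordered by growth rate: 1 < log log n < log n < n < n^3.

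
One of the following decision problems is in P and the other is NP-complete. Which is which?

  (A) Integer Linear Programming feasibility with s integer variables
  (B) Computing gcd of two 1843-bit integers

(A) is NP-complete: ILP feasibility is NP-complete (LP relaxation is in P).
(B) is P: the Euclidean algorithm runs in polynomial time in the bit-length.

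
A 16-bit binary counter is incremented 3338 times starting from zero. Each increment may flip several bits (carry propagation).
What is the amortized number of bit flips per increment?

Bit i flips on every 2^i-th increment, so over 3338 increments bit i flips floor(3338/2^i) times. Summing over i: total flips < 2 * 3338. Amortized: < 2 = O(1) per increment.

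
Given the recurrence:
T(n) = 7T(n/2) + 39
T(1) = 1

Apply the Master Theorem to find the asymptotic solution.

a=7, b=2, f(n)=39. log_2(7) = 2.807. Case 1 of Master Theorem: T(n) = O(n^2.807).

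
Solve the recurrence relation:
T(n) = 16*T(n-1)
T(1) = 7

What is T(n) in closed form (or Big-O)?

Each step multiplies by 16. T(n) = T(1)*16^(n-1) = 7*16^(n-1).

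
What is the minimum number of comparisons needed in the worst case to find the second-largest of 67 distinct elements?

Lower bound: finding the max needs 67-1 comparisons. By the adversary weight-doubling argument, the max must personally win >= ceil(log_2(67)) = 7 comparisons; the 2nd-largest is among those 7 losers, needing 7-1 more comparisons. Total >= 67-1 + 7-1 = 72. A balanced knockout tournament achieves this.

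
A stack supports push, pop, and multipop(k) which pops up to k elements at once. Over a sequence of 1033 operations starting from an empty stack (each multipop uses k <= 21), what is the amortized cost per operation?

Each element is pushed exactly once and popped at most once (whether by pop or as part of a multipop). So the total number of individual pops over the whole sequence is at most the number of pushes, which is at most 1033. Total work <= 2 * 1033, hence O(1) amortized per operation.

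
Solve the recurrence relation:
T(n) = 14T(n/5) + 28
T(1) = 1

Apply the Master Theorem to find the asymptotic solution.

a=14, b=5, f(n)=28. log_5(14) = 1.64. Case 1 of Master Theorem: T(n) = O(n^1.64).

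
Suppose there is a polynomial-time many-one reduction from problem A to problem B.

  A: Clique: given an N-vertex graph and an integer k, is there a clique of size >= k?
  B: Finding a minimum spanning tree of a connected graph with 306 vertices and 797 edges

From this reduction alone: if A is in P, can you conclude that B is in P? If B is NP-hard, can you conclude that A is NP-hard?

A poly-time reduction A <=_p B transfers tractability DOWN (B easy => A easy) and hardness UP (A hard => B hard), not the reverse.
From A in P, the reduction alone does NOT give B in P: any problem in P trivially reduces to SAT, yet SAT is not known to be in P.
From B NP-hard, the reduction alone does NOT give A NP-hard: again, easy problems reduce to hard ones.
(Here in fact A is NP-complete and B is in P, so no such reduction is known -- its existence would imply P = NP; the analysis concerns only what the assumed reduction would or would not let you conclude.)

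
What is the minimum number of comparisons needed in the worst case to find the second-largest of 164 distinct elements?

Lower bound: finding the max needs 164-1 comparisons. By the adversary weight-doubling argument, the max must personally win >= ceil(log_2(164)) = 8 comparisons; the 2nd-largest is among those 8 losers, needing 8-1 more comparisons. Total >= 164-1 + 8-1 = 170. A balanced knockout tournament achieves this.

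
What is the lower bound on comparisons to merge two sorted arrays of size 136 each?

To merge two sorted arrays of size 136, we need at least 271 comparisons in the worst case. An adversary can force every element to be compared.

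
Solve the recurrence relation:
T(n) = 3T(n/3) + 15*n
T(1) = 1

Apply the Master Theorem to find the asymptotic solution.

a=3, b=3, f(n)=15*n. log_3(3) = 1. Case 2: T(n) = O(n log n).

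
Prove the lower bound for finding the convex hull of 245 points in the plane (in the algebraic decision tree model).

Reduction from sorting: given 245 numbers x_1,...,x_{245}, map x_i to the point (x_i, x_i^2) on the parabola y = x^2. All points are on the convex hull, and walking the hull gives them in sorted x-order. Since sorting requires Omega(n log n), so does planar convex hull.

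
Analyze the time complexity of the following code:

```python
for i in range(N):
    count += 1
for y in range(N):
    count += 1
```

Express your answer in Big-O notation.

Time complexity: O(n).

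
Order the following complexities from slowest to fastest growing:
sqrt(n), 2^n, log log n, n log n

Ordered by growth rate: log log n < sqrt(n) < n log n < 2^n.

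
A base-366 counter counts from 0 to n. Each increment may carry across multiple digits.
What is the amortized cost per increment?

Digit at position i changes every 366^i increments. Total digit changes over n increments: n * 366/(366-1) = O(n). Amortized: O(1).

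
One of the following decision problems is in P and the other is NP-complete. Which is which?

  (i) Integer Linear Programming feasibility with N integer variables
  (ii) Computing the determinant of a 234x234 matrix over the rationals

(i) is NP-complete: ILP feasibility is NP-complete (LP relaxation is in P).
(ii) is P: Gaussian elimination runs in O(n^3).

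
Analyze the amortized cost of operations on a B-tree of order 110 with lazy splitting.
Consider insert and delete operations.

In a B-tree of order 110, a node splits when it has 110 keys. With lazy splitting, we use potential Phi = number of full nodes + number of near-empty nodes. Each split costs O(1) but reduces potential. Between splits, at least 55 insertions must occur in that node. Amortized structural cost is O(1) per operation, plus O(log_110 n) traversal.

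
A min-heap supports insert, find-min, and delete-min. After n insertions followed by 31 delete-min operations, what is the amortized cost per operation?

Insert takes O(log n) worst case. Delete-min takes O(log n). Over a sequence of n inserts and 31 delete-mins, total cost is O((n + 31) log n). Amortized per operation: O(log n).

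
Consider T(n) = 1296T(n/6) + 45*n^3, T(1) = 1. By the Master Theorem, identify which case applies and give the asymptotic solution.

a=1296, b=6, f(n)=45*n^3.
log_6(1296) = 4 > 3.
Since f(n) = O(n^3) is polynomially smaller than n^4, Case 1 applies.
T(n) = Theta(n^4).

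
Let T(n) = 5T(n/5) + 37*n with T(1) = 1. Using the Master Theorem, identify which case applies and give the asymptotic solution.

a=5, b=5, f(n)=37*n.
log_5(5) = 1, so n^(log_b(a)) = n.
f(n) = Theta(n), so Case 2 applies.
T(n) = Theta(n log n).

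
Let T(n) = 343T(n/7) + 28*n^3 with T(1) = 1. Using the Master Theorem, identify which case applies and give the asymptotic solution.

a=343, b=7, f(n)=28*n^3.
log_7(343) = 3, so n^(log_b(a)) = n^3.
f(n) = Theta(n^3), so Case 2 applies.
T(n) = Theta(n^3 log n).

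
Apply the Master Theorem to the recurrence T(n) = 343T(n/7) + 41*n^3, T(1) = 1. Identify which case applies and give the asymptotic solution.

a=343, b=7, f(n)=41*n^3.
log_7(343) = 3, so n^(log_b(a)) = n^3.
f(n) = Theta(n^3), so Case 2 applies.
T(n) = Theta(n^3 log n).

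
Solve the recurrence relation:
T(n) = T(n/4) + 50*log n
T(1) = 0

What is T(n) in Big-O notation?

Each of the log_4(n) levels adds O(log n). T(n) = O(log^2 n).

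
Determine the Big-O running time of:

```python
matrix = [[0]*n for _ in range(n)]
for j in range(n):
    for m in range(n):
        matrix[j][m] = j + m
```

Time complexity: O(n^2).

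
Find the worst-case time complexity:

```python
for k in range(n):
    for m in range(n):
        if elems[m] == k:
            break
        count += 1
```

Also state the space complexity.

Time complexity: O(n^2).
Space complexity: O(1).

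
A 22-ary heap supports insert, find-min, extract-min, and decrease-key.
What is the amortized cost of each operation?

The 22-ary heap has height O(log_22 n). Insert sifts up: O(log_22 n). Find-min reads the root: O(1). Extract-min sifts down comparing 22 children per level: O(22 * log_22 n). Decrease-key sifts up: O(log_22 n).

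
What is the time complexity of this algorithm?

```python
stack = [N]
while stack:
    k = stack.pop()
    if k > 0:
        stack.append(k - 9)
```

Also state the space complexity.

Time complexity: O(n).
Space complexity: O(1).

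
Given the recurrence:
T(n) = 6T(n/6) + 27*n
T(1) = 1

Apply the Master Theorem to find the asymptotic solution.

a=6, b=6, f(n)=27*n. log_6(6) = 1. Case 2: T(n) = O(n log n).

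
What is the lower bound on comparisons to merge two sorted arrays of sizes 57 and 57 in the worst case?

Adversary: with |57 - 57| <= 1 the inputs can be fully interleaved so that every adjacent pair in the merged output comes from different arrays. Then each of the 113 adjacent pairs must be directly compared, or the algorithm cannot determine their relative order. Standard merge meets this bound.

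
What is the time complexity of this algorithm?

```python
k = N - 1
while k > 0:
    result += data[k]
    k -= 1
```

Time complexity: O(n).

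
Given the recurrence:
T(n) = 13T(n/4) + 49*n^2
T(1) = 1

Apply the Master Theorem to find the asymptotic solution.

a=13, b=4, f(n)=49*n^2. log_4(13) = 1.85 < 2. Case 3: T(n) = O(n^2).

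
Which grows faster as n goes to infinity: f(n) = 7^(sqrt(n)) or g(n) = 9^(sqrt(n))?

g(n) = 9^(sqrt(n)) grows faster: ratio is (9/7)^(sqrt(n)) -> infinity since 9/7 > 1.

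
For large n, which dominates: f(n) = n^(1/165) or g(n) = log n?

f(n) = n^(1/165) grows faster: any positive power of n dominates log n.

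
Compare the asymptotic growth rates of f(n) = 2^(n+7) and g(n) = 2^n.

f(n) = 2^(n+7) and g(n) = 2^n are Theta of each other: 2^(n+7) = 2^7 * 2^n = Theta(2^n).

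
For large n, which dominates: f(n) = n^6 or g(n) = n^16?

g(n) = n^16 grows faster: n^16/n^6 = n^10 -> infinity.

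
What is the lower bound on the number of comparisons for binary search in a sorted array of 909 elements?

With 909 possible positions, we need at least ceil(log_2(909)) = 10 comparisons. Each comparison splits the remaining candidates by at most half.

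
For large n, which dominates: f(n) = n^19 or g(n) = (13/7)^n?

g(n) = (13/7)^n grows faster: (13/7)^n is exponential with base 13/7 > 1, dominating every polynomial.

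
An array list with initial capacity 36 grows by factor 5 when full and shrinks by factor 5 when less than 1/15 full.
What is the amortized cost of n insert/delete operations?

Using potential function Phi = |5*size - capacity|. Resizing costs are offset by potential release. Amortized O(1) per operation.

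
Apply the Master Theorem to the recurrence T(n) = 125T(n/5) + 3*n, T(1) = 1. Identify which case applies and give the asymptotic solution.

a=125, b=5, f(n)=3*n.
log_5(125) = 3 > 1.
Since f(n) = O(n^1) is polynomially smaller than n^3, Case 1 applies.
T(n) = Theta(n^3).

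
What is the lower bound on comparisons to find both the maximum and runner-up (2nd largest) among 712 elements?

Lower bound: finding the max needs 712-1 comparisons. By an adversary weight-doubling argument, the maximum element must personally win at least ceil(log_2(712)) = 10 comparisons in any correct algorithm. The 2nd largest is among those 10 direct losers, and distinguishing it requires 10-1 more comparisons. Total >= 712-1 + 10-1 = 720. A balanced tournament achieves this bound exactly.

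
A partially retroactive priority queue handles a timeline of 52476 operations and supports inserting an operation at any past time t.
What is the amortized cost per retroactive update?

Partially retroactive priority queues (Demaine-Iacono-Langerman) allow updates at past times with queries only at the present. With a balanced BST over the m = 52476 timeline events tracking bridges, each retroactive insert or delete is O(log m) amortized.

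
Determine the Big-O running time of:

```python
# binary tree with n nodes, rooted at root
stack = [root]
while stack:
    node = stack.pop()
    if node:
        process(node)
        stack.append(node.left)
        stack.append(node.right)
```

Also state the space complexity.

Time complexity: O(n).
Space complexity: O(n).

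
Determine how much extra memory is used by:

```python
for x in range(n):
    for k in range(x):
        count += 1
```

Space complexity: O(1).
Only a constant amount of auxiliary storage is used; nothing grows with n.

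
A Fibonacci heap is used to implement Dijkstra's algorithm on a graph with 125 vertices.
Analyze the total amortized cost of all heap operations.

Dijkstra performs 125 insert, 125 extract-min, and at most E decrease-key operations. With Fibonacci heap: insert O(1) amortized, extract-min O(log n) amortized, decrease-key O(1) amortized. Total with n = 125: O(n * 1 + n * log n + E * 1) = O(n log n + E).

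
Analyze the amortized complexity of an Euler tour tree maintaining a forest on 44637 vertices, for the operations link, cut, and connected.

An Euler tour tree stores each tree's Euler tour as a balanced BST keyed by tour position. On 44637 vertices: link concatenates two tours via O(1) splits/joins of size <= 2*44637 (O(log n)); cut splits the tour at the two occurrences of the edge (O(log n)); connected compares BST roots (O(log n) to find the root). All O(log n) amortized.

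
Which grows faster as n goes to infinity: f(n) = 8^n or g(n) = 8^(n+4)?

f(n) = 8^n and g(n) = 8^(n+4) are Theta of each other: 8^(n+4) = 8^4 * 8^n = Theta(8^n).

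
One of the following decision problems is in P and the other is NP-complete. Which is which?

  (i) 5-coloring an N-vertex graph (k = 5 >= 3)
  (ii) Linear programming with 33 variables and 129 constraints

(i) is NP-complete: graph k-coloring for k>=3 is NP-complete by reduction from 3-SAT.
(ii) is P: the ellipsoid and interior-point methods run in polynomial time.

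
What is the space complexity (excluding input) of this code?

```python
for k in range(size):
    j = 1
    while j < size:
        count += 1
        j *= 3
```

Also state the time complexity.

Space complexity: O(1).
Only a constant amount of auxiliary storage is used; nothing grows with n.
Time complexity: O(n log n).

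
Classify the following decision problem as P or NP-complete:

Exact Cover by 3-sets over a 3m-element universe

This problem is NP-complete: one of Karp's 21 NP-complete problems.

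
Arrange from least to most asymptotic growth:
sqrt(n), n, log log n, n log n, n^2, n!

Ordered by growth rate: log log n < sqrt(n) < n < n log n < n^2 < n!.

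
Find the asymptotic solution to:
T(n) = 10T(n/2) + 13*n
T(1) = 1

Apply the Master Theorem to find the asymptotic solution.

a=10, b=2, f(n)=13*n. log_2(10) = 3.322. Case 1 of Master Theorem: T(n) = O(n^3.322).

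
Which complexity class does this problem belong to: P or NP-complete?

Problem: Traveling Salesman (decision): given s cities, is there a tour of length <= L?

This problem is NP-complete: reduces from Hamiltonian Cycle.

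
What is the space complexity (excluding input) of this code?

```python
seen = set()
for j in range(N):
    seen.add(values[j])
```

Space complexity: O(n).
Auxiliary storage grows linearly with the input size n in the worst case.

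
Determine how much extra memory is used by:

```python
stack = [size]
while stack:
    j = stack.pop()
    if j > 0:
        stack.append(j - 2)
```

Space complexity: O(1).
Only a constant amount of auxiliary storage is used; nothing grows with n.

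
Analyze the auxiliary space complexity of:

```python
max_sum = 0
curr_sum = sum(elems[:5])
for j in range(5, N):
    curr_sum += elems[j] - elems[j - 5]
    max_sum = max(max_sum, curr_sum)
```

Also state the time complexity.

Space complexity: O(1).
Only a constant amount of auxiliary storage is used; nothing grows with n.
Time complexity: O(n).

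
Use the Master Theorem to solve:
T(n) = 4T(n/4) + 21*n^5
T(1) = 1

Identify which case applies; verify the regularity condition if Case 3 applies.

a=4, b=4, f(n)=21*n^5.
log_4(4) = 1 < 5.
f(n) = Omega(n^(1+epsilon)) for some epsilon > 0, so Case 3 is the candidate.
Regularity: a*f(n/b) = 4*21*(n/4)^5 = (4/1024)*21*n^5 <= c*f(n) with c = 4/1024 < 1. Satisfied.
Case 3: T(n) = Theta(n^5).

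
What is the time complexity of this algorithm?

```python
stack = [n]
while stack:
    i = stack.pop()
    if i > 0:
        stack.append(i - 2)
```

Time complexity: O(n).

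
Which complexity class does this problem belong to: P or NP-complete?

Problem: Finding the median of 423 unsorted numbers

This problem is in P: linear-time selection (median-of-medians) runs in O(n).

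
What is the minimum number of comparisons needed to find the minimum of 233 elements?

Finding the minimum requires 232 comparisons, identical reasoning to finding the maximum. Each comparison eliminates one candidate.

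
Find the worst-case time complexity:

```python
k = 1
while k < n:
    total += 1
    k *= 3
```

Time complexity: O(log n).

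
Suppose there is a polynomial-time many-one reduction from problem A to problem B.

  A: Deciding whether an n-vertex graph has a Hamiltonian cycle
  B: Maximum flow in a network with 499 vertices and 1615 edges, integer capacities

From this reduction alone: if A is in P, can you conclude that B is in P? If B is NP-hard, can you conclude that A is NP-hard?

A poly-time reduction A <=_p B transfers tractability DOWN (B easy => A easy) and hardness UP (A hard => B hard), not the reverse.
From A in P, the reduction alone does NOT give B in P: any problem in P trivially reduces to SAT, yet SAT is not known to be in P.
From B NP-hard, the reduction alone does NOT give A NP-hard: again, easy problems reduce to hard ones.
(Here in fact A is NP-complete and B is in P, so no such reduction is known -- its existence would imply P = NP; the analysis concerns only what the assumed reduction would or would not let you conclude.)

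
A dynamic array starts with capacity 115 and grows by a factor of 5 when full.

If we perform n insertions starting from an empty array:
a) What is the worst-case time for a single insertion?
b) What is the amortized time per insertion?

(a) Worst-case single insertion: O(n) -- when the array is full at capacity c, the resize copies all c elements, and c can be Theta(n).
(b) Resizes happen at sizes 115, 575, 2875, ... Total copy cost for n insertions: 115 + 575 + ... = O(n) (geometric series with ratio 1/5). Amortized cost per insertion: O(n)/n = O(1).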